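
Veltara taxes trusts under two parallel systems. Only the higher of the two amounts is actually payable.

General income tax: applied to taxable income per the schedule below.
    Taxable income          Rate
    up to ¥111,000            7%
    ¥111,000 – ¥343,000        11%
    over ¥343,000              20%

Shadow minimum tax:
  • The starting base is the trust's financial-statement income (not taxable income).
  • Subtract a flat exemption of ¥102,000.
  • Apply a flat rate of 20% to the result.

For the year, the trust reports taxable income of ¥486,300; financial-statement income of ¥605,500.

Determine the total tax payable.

¥100,700

Shadow minimum tax:
  Base (financial-statement income): ¥605,500
  Less exemption ¥102,000 → base ¥503,500
  ¥503,500 × 20% = ¥100,700

General income tax:
  ¥111,000 × 7% = ¥7,770
  ¥232,000 × 11% = ¥25,520
  ¥143,300 × 20% = ¥28,660
  → ¥61,950

¥100,700 > ¥61,950, so the shadow minimum tax is the binding amount.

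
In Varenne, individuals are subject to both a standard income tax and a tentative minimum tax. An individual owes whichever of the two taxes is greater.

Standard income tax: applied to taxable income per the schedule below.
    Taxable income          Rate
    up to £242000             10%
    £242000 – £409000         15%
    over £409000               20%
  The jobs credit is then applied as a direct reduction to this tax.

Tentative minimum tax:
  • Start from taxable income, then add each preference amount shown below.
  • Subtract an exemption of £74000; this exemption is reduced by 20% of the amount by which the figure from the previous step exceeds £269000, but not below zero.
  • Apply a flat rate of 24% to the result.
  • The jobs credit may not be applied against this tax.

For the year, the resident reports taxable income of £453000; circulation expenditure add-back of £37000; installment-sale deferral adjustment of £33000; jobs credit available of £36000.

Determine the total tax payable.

£119952

Standard income tax:
  £242000 × 10% = £24200
  £167000 × 15% = £25050
  £44000 × 20% = £8800
  → £58050
  Less jobs credit £36000 → £22050

Tentative minimum tax:
  Adjusted income: £453000 + £37000 + £33000 = £523000
  Exemption: £74000 − 20% × (£523000 − £269000) = £74000 − £50800 = £23200
  Base: £523000 − £23200 = £499800
  £499800 × 24% = £119952

£119952 > £22050, so the tentative minimum tax is the binding amount.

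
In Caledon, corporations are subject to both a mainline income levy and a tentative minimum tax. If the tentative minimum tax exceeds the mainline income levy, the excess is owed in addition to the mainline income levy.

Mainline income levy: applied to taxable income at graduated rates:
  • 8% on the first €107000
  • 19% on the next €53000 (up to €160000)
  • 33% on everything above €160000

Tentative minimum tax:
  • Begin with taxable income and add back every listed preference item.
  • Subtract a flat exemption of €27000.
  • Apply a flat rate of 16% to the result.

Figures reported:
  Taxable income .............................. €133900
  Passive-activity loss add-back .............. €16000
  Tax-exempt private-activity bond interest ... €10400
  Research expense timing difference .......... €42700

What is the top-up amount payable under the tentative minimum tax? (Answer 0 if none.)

Tentative minimum tax:
  Adjusted income: €133900 + €16000 + €10400 + €42700 = €203000
  Less exemption €27000 → base €176000
  €176000 × 16% = €28160

Mainline income levy:
  €107000 × 8% = €8560
  €26900 × 19% = €5111
  → €13671

Excess of tentative minimum tax over mainline income levy: €28160 − €13671 = €14489.

€14489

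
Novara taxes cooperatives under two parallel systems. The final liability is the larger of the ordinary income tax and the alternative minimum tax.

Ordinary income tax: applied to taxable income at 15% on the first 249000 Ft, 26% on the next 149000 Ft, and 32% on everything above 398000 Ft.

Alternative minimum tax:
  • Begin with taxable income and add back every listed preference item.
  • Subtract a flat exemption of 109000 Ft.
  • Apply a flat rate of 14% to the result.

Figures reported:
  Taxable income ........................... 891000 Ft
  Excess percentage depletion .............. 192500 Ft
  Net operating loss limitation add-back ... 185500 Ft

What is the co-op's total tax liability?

233850 Ft

Alternative minimum tax:
  Adjusted income: 891000 Ft + 192500 Ft + 185500 Ft = 1269000 Ft
  Less exemption 109000 Ft → base 1160000 Ft
  1160000 Ft × 14% = 162400 Ft

Ordinary income tax:
  249000 Ft × 15% = 37350 Ft
  149000 Ft × 26% = 38740 Ft
  493000 Ft × 32% = 157760 Ft
  → 233850 Ft

233850 Ft > 162400 Ft, so the ordinary income tax governs.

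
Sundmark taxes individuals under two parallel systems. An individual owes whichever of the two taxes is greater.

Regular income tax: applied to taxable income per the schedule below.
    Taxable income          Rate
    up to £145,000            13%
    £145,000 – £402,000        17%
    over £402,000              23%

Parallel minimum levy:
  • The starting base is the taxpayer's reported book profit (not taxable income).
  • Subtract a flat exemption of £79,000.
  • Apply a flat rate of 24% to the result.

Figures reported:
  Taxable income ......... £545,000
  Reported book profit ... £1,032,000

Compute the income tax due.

Parallel minimum levy:
  Base (reported book profit): £1,032,000
  Less exemption £79,000 → base £953,000
  £953,000 × 24% = £228,720

Regular income tax:
  £145,000 × 13% = £18,850
  £257,000 × 17% = £43,690
  £143,000 × 23% = £32,890
  → £95,430

£228,720 > £95,430, so the parallel minimum levy is the binding amount.

£228,720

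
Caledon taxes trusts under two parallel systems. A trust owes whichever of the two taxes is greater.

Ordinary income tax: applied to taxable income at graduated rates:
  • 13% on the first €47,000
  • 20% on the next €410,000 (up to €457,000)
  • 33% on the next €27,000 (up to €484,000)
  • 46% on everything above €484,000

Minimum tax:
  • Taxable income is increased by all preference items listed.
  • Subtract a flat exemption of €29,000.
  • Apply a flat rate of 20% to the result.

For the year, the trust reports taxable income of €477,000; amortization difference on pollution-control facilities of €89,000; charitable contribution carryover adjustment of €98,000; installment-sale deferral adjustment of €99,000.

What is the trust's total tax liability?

Ordinary income tax:
  €47,000 × 13% = €6,110
  €410,000 × 20% = €82,000
  €20,000 × 33% = €6,600
  → €94,710

Minimum tax:
  Adjusted income: €477,000 + €89,000 + €98,000 + €99,000 = €763,000
  Less exemption €29,000 → base €734,000
  €734,000 × 20% = €146,800

€146,800 > €94,710, so the minimum tax is the binding amount.

€146,800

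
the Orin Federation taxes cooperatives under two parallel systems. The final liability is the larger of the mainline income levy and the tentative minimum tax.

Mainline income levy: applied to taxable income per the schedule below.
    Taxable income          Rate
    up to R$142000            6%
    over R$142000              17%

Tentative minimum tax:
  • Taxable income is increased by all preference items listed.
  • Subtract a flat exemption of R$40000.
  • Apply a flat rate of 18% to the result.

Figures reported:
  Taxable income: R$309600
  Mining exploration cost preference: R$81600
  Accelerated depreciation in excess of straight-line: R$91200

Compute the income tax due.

R$79632

Tentative minimum tax:
  Adjusted income: R$309600 + R$81600 + R$91200 = R$482400
  Less exemption R$40000 → base R$442400
  R$442400 × 18% = R$79632

Mainline income levy:
  R$142000 × 6% = R$8520
  R$167600 × 17% = R$28492
  → R$37012

R$79632 > R$37012, so the tentative minimum tax is the binding amount.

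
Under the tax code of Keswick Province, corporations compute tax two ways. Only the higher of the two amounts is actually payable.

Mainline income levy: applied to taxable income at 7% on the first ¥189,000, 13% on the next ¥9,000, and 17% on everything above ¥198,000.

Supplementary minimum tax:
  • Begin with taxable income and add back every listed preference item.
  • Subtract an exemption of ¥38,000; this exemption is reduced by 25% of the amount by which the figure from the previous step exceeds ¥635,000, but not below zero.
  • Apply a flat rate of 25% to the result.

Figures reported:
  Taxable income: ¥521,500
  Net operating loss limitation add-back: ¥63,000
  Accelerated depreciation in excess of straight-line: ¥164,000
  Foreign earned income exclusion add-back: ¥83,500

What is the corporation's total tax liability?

Mainline income levy:
  ¥189,000 × 7% = ¥13,230
  ¥9,000 × 13% = ¥1,170
  ¥323,500 × 17% = ¥54,995
  → ¥69,395

Supplementary minimum tax:
  Adjusted income: ¥521,500 + ¥63,000 + ¥164,000 + ¥83,500 = ¥832,000
  Exemption: 25% × (¥832,000 − ¥635,000) = ¥49,250 ≥ ¥38,000, so the exemption is fully phased out
  Base: ¥832,000 − ¥0 = ¥832,000
  ¥832,000 × 25% = ¥208,000

¥208,000 > ¥69,395, so the supplementary minimum tax is the binding amount.

¥208,000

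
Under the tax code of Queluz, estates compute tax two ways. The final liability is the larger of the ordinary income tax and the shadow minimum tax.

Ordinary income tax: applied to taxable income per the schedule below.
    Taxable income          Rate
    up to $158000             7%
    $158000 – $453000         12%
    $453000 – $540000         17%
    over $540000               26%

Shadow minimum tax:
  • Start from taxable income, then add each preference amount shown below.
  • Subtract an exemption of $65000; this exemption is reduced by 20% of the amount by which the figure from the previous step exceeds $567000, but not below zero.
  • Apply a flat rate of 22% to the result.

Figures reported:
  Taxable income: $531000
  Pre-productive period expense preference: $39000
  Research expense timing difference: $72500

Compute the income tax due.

$130372

Shadow minimum tax:
  Adjusted income: $531000 + $39000 + $72500 = $642500
  Exemption: $65000 − 20% × ($642500 − $567000) = $65000 − $15100 = $49900
  Base: $642500 − $49900 = $592600
  $592600 × 22% = $130372

Ordinary income tax:
  $158000 × 7% = $11060
  $295000 × 12% = $35400
  $78000 × 17% = $13260
  → $59720

$130372 > $59720, so the shadow minimum tax is the binding amount.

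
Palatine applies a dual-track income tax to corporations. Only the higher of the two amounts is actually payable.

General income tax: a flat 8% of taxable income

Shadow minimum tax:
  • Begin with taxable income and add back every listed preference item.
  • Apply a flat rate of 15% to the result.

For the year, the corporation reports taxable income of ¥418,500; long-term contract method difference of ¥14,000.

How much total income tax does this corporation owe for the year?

¥64,875

Shadow minimum tax:
  Adjusted income: ¥418,500 + ¥14,000 = ¥432,500
  ¥432,500 × 15% = ¥64,875

General income tax:
  ¥418,500 × 8% = ¥33,480

¥64,875 > ¥33,480, so the shadow minimum tax is the binding amount.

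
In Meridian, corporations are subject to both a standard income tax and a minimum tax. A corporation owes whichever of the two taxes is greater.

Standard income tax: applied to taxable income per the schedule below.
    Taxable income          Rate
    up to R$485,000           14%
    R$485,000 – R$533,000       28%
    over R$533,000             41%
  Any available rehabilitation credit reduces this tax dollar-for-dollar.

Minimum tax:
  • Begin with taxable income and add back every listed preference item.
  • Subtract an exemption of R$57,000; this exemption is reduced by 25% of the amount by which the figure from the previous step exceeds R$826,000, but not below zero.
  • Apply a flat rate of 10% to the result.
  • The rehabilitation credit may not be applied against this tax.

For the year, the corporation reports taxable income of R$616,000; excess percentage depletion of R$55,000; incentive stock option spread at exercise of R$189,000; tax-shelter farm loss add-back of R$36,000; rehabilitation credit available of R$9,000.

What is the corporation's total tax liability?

R$106,370

Standard income tax:
  R$485,000 × 14% = R$67,900
  R$48,000 × 28% = R$13,440
  R$83,000 × 41% = R$34,030
  → R$115,370
  Less rehabilitation credit R$9,000 → R$106,370

Minimum tax:
  Adjusted income: R$616,000 + R$55,000 + R$189,000 + R$36,000 = R$896,000
  Exemption: R$57,000 − 25% × (R$896,000 − R$826,000) = R$57,000 − R$17,500 = R$39,500
  Base: R$896,000 − R$39,500 = R$856,500
  R$856,500 × 10% = R$85,650

R$106,370 > R$85,650, so the standard income tax governs.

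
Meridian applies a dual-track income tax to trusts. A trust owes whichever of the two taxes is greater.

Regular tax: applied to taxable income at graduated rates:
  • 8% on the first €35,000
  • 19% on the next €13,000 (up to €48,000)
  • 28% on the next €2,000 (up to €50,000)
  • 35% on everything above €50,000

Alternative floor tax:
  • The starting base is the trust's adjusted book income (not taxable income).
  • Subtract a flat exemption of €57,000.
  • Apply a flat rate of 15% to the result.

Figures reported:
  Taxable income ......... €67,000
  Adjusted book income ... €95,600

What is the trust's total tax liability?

Regular tax:
  €35,000 × 8% = €2,800
  €13,000 × 19% = €2,470
  €2,000 × 28% = €560
  €17,000 × 35% = €5,950
  → €11,780

Alternative floor tax:
  Base (adjusted book income): €95,600
  Less exemption €57,000 → base €38,600
  €38,600 × 15% = €5,790

€11,780 > €5,790, so the regular tax governs.

€11,780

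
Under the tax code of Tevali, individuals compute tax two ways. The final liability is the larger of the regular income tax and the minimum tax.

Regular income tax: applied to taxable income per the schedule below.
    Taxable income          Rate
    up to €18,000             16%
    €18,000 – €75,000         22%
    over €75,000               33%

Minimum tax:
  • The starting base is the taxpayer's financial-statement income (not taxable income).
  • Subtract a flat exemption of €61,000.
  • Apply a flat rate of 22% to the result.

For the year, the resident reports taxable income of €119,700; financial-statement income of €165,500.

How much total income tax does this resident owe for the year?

€30,171

Minimum tax:
  Base (financial-statement income): €165,500
  Less exemption €61,000 → base €104,500
  €104,500 × 22% = €22,990

Regular income tax:
  €18,000 × 16% = €2,880
  €57,000 × 22% = €12,540
  €44,700 × 33% = €14,751
  → €30,171

€30,171 > €22,990, so the regular income tax governs.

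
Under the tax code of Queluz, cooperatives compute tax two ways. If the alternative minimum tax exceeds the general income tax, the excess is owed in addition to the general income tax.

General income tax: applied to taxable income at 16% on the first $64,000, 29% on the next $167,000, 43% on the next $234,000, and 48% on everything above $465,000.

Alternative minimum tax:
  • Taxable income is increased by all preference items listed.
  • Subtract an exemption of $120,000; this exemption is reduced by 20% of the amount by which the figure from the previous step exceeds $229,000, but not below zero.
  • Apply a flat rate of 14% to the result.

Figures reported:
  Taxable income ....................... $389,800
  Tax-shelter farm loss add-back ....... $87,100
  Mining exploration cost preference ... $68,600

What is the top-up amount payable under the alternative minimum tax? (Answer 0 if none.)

Alternative minimum tax:
  Adjusted income: $389,800 + $87,100 + $68,600 = $545,500
  Exemption: $120,000 − 20% × ($545,500 − $229,000) = $120,000 − $63,300 = $56,700
  Base: $545,500 − $56,700 = $488,800
  $488,800 × 14% = $68,432

General income tax:
  $64,000 × 16% = $10,240
  $167,000 × 29% = $48,430
  $158,800 × 43% = $68,284
  → $126,954

$68,432 ≤ $126,954, so no add-on is due.

$0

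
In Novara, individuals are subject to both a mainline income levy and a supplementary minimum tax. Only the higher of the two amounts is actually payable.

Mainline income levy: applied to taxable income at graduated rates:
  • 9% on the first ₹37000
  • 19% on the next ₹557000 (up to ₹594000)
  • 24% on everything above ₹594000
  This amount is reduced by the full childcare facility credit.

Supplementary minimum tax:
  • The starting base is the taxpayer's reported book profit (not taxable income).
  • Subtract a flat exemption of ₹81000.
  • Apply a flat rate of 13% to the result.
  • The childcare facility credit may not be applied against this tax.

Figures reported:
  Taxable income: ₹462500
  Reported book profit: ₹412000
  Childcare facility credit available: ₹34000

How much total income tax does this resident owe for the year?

Supplementary minimum tax:
  Base (reported book profit): ₹412000
  Less exemption ₹81000 → base ₹331000
  ₹331000 × 13% = ₹43030

Mainline income levy:
  ₹37000 × 9% = ₹3330
  ₹425500 × 19% = ₹80845
  → ₹84175
  Less childcare facility credit ₹34000 → ₹50175

₹50175 > ₹43030, so the mainline income levy governs.

₹50175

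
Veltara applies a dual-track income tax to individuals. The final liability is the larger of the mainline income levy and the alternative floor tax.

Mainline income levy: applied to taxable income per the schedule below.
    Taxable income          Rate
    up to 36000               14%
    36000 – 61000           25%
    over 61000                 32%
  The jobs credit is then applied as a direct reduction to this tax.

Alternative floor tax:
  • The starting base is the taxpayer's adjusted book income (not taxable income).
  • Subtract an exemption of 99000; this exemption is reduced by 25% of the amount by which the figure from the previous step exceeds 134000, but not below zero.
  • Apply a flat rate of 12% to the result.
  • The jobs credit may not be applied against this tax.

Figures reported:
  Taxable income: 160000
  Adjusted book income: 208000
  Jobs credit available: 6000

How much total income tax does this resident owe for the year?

36970

Alternative floor tax:
  Base (adjusted book income): 208000
  Exemption: 99000 − 25% × (208000 − 134000) = 99000 − 18500 = 80500
  Base: 208000 − 80500 = 127500
  127500 × 12% = 15300

Mainline income levy:
  36000 × 14% = 5040
  25000 × 25% = 6250
  99000 × 32% = 31680
  → 42970
  Less jobs credit 6000 → 36970

36970 > 15300, so the mainline income levy governs.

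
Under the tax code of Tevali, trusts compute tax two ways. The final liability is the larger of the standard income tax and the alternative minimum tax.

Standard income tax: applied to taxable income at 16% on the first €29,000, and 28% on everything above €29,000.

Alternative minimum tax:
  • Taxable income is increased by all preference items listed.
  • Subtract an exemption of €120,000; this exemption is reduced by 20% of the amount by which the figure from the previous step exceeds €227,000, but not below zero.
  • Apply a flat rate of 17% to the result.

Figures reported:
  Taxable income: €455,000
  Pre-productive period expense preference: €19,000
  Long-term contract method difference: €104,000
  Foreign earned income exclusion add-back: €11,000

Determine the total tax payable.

€123,920

Standard income tax:
  €29,000 × 16% = €4,640
  €426,000 × 28% = €119,280
  → €123,920

Alternative minimum tax:
  Adjusted income: €455,000 + €19,000 + €104,000 + €11,000 = €589,000
  Exemption: €120,000 − 20% × (€589,000 − €227,000) = €120,000 − €72,400 = €47,600
  Base: €589,000 − €47,600 = €541,400
  €541,400 × 17% = €92,038

€123,920 > €92,038, so the standard income tax governs.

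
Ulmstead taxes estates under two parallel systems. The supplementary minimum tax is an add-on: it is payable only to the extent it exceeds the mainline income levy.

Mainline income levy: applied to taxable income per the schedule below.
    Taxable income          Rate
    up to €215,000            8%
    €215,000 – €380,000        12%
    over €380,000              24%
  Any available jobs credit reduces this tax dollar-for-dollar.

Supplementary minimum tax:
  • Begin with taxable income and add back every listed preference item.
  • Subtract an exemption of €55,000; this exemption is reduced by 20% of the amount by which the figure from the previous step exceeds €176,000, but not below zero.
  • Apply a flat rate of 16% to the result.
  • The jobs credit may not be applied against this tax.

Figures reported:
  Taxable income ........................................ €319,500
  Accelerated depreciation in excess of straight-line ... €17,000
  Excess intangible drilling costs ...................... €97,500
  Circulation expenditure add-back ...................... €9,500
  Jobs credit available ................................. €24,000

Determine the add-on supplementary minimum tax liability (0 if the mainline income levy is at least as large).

€64,980

Mainline income levy:
  €215,000 × 8% = €17,200
  €104,500 × 12% = €12,540
  → €29,740
  Less jobs credit €24,000 → €5,740

Supplementary minimum tax:
  Adjusted income: €319,500 + €17,000 + €97,500 + €9,500 = €443,500
  Exemption: €55,000 − 20% × (€443,500 − €176,000) = €55,000 − €53,500 = €1,500
  Base: €443,500 − €1,500 = €442,000
  €442,000 × 16% = €70,720

Excess of supplementary minimum tax over mainline income levy: €70,720 − €5,740 = €64,980.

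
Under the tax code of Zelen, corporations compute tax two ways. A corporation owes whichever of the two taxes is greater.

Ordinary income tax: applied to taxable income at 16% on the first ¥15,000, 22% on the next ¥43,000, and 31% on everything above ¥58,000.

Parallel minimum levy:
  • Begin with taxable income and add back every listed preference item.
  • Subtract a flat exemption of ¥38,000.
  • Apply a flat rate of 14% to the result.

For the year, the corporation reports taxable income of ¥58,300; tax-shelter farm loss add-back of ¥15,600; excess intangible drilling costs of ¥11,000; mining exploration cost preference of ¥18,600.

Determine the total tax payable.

¥11,953

Parallel minimum levy:
  Adjusted income: ¥58,300 + ¥15,600 + ¥11,000 + ¥18,600 = ¥103,500
  Less exemption ¥38,000 → base ¥65,500
  ¥65,500 × 14% = ¥9,170

Ordinary income tax:
  ¥15,000 × 16% = ¥2,400
  ¥43,000 × 22% = ¥9,460
  ¥300 × 31% = ¥93
  → ¥11,953

¥11,953 > ¥9,170, so the ordinary income tax governs.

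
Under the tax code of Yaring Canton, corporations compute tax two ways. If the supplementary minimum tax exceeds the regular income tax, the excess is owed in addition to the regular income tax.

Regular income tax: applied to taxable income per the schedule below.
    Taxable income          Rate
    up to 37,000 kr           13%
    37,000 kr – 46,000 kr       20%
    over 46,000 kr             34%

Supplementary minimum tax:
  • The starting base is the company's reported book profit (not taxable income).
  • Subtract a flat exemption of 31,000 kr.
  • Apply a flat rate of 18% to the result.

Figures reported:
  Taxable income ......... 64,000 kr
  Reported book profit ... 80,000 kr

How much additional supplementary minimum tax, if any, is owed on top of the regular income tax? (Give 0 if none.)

Regular income tax:
  37,000 kr × 13% = 4,810 kr
  9,000 kr × 20% = 1,800 kr
  18,000 kr × 34% = 6,120 kr
  → 12,730 kr

Supplementary minimum tax:
  Base (reported book profit): 80,000 kr
  Less exemption 31,000 kr → base 49,000 kr
  49,000 kr × 18% = 8,820 kr

8,820 kr ≤ 12,730 kr, so no add-on is due.

0 kr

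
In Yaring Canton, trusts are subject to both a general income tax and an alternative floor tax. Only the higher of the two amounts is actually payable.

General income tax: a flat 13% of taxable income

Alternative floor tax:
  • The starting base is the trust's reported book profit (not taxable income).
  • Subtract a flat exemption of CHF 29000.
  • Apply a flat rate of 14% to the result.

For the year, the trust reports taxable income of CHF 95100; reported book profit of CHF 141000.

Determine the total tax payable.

CHF 15680

Alternative floor tax:
  Base (reported book profit): CHF 141000
  Less exemption CHF 29000 → base CHF 112000
  CHF 112000 × 14% = CHF 15680

General income tax:
  CHF 95100 × 13% = CHF 12363

CHF 15680 > CHF 12363, so the alternative floor tax is the binding amount.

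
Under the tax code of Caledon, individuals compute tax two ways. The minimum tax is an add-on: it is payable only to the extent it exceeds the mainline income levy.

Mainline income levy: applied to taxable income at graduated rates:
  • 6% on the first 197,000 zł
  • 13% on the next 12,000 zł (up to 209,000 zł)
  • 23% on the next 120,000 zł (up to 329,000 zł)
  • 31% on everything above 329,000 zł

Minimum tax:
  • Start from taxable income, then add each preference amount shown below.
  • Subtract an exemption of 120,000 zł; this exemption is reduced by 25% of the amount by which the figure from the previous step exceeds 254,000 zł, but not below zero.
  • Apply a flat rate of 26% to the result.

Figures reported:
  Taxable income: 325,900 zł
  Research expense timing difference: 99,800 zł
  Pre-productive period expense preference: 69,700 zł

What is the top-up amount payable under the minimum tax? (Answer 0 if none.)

73,028 zł

Minimum tax:
  Adjusted income: 325,900 zł + 99,800 zł + 69,700 zł = 495,400 zł
  Exemption: 120,000 zł − 25% × (495,400 zł − 254,000 zł) = 120,000 zł − 60,350 zł = 59,650 zł
  Base: 495,400 zł − 59,650 zł = 435,750 zł
  435,750 zł × 26% = 113,295 zł

Mainline income levy:
  197,000 zł × 6% = 11,820 zł
  12,000 zł × 13% = 1,560 zł
  116,900 zł × 23% = 26,887 zł
  → 40,267 zł

Excess of minimum tax over mainline income levy: 113,295 zł − 40,267 zł = 73,028 zł.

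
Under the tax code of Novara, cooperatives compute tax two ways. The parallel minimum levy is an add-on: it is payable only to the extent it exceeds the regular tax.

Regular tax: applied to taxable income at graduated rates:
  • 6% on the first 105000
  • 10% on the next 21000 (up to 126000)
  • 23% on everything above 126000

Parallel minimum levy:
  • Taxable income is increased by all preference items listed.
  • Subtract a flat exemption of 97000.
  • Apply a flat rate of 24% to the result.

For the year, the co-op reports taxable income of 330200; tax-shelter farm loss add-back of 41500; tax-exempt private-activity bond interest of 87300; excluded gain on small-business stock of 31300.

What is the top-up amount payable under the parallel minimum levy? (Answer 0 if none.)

39026

Regular tax:
  105000 × 6% = 6300
  21000 × 10% = 2100
  204200 × 23% = 46966
  → 55366

Parallel minimum levy:
  Adjusted income: 330200 + 41500 + 87300 + 31300 = 490300
  Less exemption 97000 → base 393300
  393300 × 24% = 94392

Excess of parallel minimum levy over regular tax: 94392 − 55366 = 39026.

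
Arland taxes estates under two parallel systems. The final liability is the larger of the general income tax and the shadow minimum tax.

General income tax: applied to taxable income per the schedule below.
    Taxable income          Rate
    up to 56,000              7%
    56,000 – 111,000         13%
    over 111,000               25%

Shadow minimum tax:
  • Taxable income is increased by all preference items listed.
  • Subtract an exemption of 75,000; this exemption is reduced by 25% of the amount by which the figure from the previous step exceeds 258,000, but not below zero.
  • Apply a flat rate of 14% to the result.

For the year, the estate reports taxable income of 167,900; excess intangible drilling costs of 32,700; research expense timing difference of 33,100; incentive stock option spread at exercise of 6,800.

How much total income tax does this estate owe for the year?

25,295

General income tax:
  56,000 × 7% = 3,920
  55,000 × 13% = 7,150
  56,900 × 25% = 14,225
  → 25,295

Shadow minimum tax:
  Adjusted income: 167,900 + 32,700 + 33,100 + 6,800 = 240,500
  Exemption: 240,500 ≤ 258,000, so full 75,000 applies
  Base: 240,500 − 75,000 = 165,500
  165,500 × 14% = 23,170

25,295 > 23,170, so the general income tax governs.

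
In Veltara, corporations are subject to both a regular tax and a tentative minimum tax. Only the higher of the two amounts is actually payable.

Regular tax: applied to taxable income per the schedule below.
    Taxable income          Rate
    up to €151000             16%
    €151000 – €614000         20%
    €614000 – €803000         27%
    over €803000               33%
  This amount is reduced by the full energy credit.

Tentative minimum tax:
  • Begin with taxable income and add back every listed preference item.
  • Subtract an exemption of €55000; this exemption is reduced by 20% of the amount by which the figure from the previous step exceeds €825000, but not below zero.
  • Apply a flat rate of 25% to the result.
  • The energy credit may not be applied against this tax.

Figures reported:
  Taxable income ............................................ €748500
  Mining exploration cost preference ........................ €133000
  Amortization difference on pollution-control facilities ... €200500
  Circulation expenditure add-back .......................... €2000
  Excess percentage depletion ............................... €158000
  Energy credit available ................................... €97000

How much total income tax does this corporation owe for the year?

Regular tax:
  €151000 × 16% = €24160
  €463000 × 20% = €92600
  €134500 × 27% = €36315
  → €153075
  Less energy credit €97000 → €56075

Tentative minimum tax:
  Adjusted income: €748500 + €133000 + €200500 + €2000 + €158000 = €1242000
  Exemption: 20% × (€1242000 − €825000) = €83400 ≥ €55000, so the exemption is fully phased out
  Base: €1242000 − €0 = €1242000
  €1242000 × 25% = €310500

€310500 > €56075, so the tentative minimum tax is the binding amount.

€310500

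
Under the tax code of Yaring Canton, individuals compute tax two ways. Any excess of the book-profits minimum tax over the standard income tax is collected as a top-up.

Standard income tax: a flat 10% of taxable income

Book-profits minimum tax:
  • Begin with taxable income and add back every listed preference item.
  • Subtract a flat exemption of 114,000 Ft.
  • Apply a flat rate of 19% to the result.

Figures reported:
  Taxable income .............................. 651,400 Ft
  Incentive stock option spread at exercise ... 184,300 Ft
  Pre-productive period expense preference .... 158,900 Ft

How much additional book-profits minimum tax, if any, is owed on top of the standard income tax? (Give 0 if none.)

Book-profits minimum tax:
  Adjusted income: 651,400 Ft + 184,300 Ft + 158,900 Ft = 994,600 Ft
  Less exemption 114,000 Ft → base 880,600 Ft
  880,600 Ft × 19% = 167,314 Ft

Standard income tax:
  651,400 Ft × 10% = 65,140 Ft

Excess of book-profits minimum tax over standard income tax: 167,314 Ft − 65,140 Ft = 102,174 Ft.

102,174 Ft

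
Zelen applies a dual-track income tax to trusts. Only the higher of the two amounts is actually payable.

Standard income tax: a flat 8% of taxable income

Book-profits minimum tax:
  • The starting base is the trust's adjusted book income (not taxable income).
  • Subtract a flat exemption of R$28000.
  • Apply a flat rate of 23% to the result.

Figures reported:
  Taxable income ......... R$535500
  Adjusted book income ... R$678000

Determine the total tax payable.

R$149500

Book-profits minimum tax:
  Base (adjusted book income): R$678000
  Less exemption R$28000 → base R$650000
  R$650000 × 23% = R$149500

Standard income tax:
  R$535500 × 8% = R$42840

R$149500 > R$42840, so the book-profits minimum tax is the binding amount.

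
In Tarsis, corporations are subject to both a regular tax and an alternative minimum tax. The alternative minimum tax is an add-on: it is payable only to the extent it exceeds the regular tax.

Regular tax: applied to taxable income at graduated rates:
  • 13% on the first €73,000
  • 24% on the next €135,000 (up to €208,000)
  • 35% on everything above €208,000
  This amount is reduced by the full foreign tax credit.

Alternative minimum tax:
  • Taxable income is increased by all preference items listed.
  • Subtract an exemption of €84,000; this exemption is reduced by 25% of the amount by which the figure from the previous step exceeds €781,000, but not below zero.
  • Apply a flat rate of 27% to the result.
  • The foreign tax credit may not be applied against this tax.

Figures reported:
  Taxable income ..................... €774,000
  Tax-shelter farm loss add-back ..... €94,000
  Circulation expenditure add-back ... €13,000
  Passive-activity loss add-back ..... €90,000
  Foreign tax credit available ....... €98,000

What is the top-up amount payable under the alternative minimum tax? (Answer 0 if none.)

Regular tax:
  €73,000 × 13% = €9,490
  €135,000 × 24% = €32,400
  €566,000 × 35% = €198,100
  → €239,990
  Less foreign tax credit €98,000 → €141,990

Alternative minimum tax:
  Adjusted income: €774,000 + €94,000 + €13,000 + €90,000 = €971,000
  Exemption: €84,000 − 25% × (€971,000 − €781,000) = €84,000 − €47,500 = €36,500
  Base: €971,000 − €36,500 = €934,500
  €934,500 × 27% = €252,315

Excess of alternative minimum tax over regular tax: €252,315 − €141,990 = €110,325.

€110,325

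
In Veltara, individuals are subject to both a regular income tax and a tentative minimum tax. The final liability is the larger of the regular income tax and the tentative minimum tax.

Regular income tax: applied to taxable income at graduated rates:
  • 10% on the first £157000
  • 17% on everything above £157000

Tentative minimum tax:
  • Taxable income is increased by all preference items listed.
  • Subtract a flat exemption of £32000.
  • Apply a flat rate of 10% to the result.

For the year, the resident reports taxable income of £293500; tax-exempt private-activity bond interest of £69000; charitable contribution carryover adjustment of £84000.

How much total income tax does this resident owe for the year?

Tentative minimum tax:
  Adjusted income: £293500 + £69000 + £84000 = £446500
  Less exemption £32000 → base £414500
  £414500 × 10% = £41450

Regular income tax:
  £157000 × 10% = £15700
  £136500 × 17% = £23205
  → £38905

£41450 > £38905, so the tentative minimum tax is the binding amount.

£41450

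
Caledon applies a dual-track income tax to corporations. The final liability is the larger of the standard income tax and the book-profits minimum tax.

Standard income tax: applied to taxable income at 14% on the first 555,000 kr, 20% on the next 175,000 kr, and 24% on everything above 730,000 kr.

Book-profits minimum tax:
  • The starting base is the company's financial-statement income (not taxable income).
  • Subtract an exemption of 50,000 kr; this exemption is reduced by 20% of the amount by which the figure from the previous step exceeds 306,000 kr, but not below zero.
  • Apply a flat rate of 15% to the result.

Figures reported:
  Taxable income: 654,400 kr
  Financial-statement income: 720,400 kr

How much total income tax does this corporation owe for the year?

108,060 kr

Standard income tax:
  555,000 kr × 14% = 77,700 kr
  99,400 kr × 20% = 19,880 kr
  → 97,580 kr

Book-profits minimum tax:
  Base (financial-statement income): 720,400 kr
  Exemption: 20% × (720,400 kr − 306,000 kr) = 82,880 kr ≥ 50,000 kr, so the exemption is fully phased out
  Base: 720,400 kr − 0 kr = 720,400 kr
  720,400 kr × 15% = 108,060 kr

108,060 kr > 97,580 kr, so the book-profits minimum tax is the binding amount.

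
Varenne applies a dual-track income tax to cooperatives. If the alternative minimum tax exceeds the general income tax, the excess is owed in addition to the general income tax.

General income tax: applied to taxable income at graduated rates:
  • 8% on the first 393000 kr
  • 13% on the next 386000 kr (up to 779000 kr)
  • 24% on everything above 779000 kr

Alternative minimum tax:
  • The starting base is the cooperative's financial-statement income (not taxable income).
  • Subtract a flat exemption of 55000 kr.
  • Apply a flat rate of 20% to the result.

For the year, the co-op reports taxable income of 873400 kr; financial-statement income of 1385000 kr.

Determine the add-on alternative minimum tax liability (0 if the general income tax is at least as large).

161724 kr

Alternative minimum tax:
  Base (financial-statement income): 1385000 kr
  Less exemption 55000 kr → base 1330000 kr
  1330000 kr × 20% = 266000 kr

General income tax:
  393000 kr × 8% = 31440 kr
  386000 kr × 13% = 50180 kr
  94400 kr × 24% = 22656 kr
  → 104276 kr

Excess of alternative minimum tax over general income tax: 266000 kr − 104276 kr = 161724 kr.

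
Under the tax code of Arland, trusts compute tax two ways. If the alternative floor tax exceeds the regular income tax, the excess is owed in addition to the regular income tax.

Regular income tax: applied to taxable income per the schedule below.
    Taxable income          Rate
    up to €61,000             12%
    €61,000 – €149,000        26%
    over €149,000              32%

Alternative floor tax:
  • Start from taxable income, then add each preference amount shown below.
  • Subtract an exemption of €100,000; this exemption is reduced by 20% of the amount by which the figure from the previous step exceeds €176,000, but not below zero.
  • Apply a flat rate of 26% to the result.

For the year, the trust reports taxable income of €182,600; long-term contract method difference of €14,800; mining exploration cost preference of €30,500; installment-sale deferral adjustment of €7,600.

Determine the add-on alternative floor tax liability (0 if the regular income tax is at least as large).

€0

Regular income tax:
  €61,000 × 12% = €7,320
  €88,000 × 26% = €22,880
  €33,600 × 32% = €10,752
  → €40,952

Alternative floor tax:
  Adjusted income: €182,600 + €14,800 + €30,500 + €7,600 = €235,500
  Exemption: €100,000 − 20% × (€235,500 − €176,000) = €100,000 − €11,900 = €88,100
  Base: €235,500 − €88,100 = €147,400
  €147,400 × 26% = €38,324

€38,324 ≤ €40,952, so no add-on is due.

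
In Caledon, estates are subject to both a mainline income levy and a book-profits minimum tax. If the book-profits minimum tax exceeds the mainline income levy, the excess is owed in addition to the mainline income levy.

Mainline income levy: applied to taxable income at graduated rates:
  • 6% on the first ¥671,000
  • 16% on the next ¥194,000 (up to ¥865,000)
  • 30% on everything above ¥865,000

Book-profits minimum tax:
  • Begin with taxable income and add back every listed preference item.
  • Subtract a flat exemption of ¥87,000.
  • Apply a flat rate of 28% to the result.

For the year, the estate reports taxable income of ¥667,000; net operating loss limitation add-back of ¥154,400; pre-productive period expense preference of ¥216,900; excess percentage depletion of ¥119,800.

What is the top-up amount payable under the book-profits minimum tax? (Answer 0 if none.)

Mainline income levy:
  ¥667,000 × 6% = ¥40,020

Book-profits minimum tax:
  Adjusted income: ¥667,000 + ¥154,400 + ¥216,900 + ¥119,800 = ¥1,158,100
  Less exemption ¥87,000 → base ¥1,071,100
  ¥1,071,100 × 28% = ¥299,908

Excess of book-profits minimum tax over mainline income levy: ¥299,908 − ¥40,020 = ¥259,888.

¥259,888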